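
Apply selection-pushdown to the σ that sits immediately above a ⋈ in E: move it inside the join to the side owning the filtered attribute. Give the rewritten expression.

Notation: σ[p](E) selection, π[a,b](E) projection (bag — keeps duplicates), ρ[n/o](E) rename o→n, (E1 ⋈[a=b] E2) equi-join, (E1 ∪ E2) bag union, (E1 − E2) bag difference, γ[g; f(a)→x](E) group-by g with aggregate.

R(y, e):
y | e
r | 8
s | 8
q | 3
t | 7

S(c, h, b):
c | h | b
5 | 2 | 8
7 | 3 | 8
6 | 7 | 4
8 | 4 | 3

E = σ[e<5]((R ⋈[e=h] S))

σ filters on e, owned by the left side.
E' = (σ[e<5](R) ⋈[e=h] S)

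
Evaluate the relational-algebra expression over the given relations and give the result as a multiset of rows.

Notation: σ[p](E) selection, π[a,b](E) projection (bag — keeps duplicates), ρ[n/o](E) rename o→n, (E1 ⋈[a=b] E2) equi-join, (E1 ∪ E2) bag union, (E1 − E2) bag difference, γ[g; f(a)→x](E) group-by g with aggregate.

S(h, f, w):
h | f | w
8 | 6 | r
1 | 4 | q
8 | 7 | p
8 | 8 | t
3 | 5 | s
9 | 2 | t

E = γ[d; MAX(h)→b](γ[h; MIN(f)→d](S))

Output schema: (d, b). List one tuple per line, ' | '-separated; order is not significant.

Per-node cardinality:
  S → 6
  γ[h; MIN(f)→d](S) → 4
  γ[d; MAX(h)→b](γ[h; MIN(f)→d](S)) → 4

== RESULT ==
d | b
2 | 9
4 | 1
5 | 3
6 | 8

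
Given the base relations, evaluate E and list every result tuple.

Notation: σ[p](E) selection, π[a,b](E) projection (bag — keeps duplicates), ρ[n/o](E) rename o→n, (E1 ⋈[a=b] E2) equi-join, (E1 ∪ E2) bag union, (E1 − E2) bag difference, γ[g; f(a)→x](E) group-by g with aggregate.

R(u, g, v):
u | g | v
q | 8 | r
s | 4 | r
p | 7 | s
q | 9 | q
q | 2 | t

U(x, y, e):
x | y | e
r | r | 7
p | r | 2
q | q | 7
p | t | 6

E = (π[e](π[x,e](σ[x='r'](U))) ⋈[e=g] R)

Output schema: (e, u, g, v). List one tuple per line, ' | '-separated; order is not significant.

Row counts bottom-up:
  U → 4
  σ[x='r'](U) → 1
  π[x,e](σ[x='r'](U)) → 1
  π[e](π[x,e](σ[x='r'](U))) → 1
  R → 5
  (π[e](π[x,e](σ[x='r'](U))) ⋈[e=g] R) → 1

== RESULT ==
e | u | g | v
7 | p | 7 | s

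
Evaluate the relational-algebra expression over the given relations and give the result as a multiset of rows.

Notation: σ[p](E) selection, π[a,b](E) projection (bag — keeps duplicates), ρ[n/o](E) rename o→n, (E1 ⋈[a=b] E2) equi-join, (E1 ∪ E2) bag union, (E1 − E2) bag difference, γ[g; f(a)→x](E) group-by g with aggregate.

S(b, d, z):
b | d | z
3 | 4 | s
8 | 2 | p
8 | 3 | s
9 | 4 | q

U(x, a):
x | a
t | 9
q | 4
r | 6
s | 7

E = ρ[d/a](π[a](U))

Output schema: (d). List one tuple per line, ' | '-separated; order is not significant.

Row counts bottom-up:
  U → 4
  π[a](U) → 4
  ρ[d/a](π[a](U)) → 4

== RESULT ==
d
4
6
7
9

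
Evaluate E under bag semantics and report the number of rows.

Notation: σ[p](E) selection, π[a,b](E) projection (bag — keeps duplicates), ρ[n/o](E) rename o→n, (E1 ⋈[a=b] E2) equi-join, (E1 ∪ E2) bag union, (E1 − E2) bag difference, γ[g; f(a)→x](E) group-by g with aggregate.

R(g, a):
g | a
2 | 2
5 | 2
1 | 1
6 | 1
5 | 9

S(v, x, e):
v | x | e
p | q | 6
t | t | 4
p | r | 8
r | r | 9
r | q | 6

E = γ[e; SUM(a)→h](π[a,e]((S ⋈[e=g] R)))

Row counts bottom-up:
  S → 5
  R → 5
  (S ⋈[e=g] R) → 2
  π[a,e]((S ⋈[e=g] R)) → 2
  γ[e; SUM(a)→h](π[a,e]((S ⋈[e=g] R))) → 1

|E| = 1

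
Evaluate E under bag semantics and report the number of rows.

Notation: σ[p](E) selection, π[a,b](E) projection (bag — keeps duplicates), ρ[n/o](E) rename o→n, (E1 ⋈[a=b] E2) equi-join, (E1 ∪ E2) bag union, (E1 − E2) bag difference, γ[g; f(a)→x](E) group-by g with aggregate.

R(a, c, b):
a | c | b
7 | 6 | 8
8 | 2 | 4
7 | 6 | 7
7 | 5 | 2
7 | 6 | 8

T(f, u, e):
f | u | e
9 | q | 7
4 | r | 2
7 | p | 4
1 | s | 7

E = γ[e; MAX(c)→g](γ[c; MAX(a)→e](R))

Subexpression sizes:
  R → 5
  γ[c; MAX(a)→e](R) → 3
  γ[e; MAX(c)→g](γ[c; MAX(a)→e](R)) → 2

|E| = 2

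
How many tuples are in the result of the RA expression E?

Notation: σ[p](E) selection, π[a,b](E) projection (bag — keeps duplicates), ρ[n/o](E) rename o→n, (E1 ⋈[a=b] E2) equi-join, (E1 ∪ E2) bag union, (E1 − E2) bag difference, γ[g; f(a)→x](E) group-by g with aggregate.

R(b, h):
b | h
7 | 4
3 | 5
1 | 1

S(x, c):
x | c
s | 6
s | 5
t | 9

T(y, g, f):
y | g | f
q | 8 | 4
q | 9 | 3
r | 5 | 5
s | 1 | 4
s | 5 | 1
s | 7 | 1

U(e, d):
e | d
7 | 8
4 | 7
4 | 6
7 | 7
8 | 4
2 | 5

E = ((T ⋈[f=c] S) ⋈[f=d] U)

Subexpression sizes:
  T → 6
  S → 3
  (T ⋈[f=c] S) → 1
  U → 6
  ((T ⋈[f=c] S) ⋈[f=d] U) → 1

|E| = 1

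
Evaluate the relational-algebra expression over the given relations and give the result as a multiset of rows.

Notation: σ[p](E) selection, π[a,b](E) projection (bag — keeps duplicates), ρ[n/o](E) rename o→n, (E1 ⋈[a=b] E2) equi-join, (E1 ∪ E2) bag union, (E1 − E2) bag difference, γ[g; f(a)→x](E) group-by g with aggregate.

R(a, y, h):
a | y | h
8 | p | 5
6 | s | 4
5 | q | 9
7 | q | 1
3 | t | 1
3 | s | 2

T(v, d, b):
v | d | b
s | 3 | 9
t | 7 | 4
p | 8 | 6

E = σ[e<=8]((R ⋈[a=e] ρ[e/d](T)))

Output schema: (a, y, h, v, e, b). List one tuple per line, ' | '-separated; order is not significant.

Subexpression sizes:
  R → 6
  T → 3
  ρ[e/d](T) → 3
  (R ⋈[a=e] ρ[e/d](T)) → 4
  σ[e<=8]((R ⋈[a=e] ρ[e/d](T))) → 4

== RESULT ==
a | y | h | v | e | b
3 | s | 2 | s | 3 | 9
3 | t | 1 | s | 3 | 9
7 | q | 1 | t | 7 | 4
8 | p | 5 | p | 8 | 6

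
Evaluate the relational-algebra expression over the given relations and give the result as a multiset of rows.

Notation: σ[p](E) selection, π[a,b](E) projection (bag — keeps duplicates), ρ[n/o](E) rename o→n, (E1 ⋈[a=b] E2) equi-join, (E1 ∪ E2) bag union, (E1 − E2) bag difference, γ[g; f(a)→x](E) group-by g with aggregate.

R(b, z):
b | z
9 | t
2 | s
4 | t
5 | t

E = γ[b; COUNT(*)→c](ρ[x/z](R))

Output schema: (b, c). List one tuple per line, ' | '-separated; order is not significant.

Per-node cardinality:
  R → 4
  ρ[x/z](R) → 4
  γ[b; COUNT(*)→c](ρ[x/z](R)) → 4

== RESULT ==
b | c
2 | 1
4 | 1
5 | 1
9 | 1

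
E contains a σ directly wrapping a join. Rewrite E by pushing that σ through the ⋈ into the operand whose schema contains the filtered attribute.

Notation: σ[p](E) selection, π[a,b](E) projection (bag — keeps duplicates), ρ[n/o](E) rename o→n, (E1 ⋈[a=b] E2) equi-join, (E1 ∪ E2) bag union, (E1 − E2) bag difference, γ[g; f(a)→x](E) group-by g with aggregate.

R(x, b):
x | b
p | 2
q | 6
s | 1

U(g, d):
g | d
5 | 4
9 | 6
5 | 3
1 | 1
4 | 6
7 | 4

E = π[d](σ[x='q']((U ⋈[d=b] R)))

σ filters on x, owned by the right side.
E' = π[d]((U ⋈[d=b] σ[x='q'](R)))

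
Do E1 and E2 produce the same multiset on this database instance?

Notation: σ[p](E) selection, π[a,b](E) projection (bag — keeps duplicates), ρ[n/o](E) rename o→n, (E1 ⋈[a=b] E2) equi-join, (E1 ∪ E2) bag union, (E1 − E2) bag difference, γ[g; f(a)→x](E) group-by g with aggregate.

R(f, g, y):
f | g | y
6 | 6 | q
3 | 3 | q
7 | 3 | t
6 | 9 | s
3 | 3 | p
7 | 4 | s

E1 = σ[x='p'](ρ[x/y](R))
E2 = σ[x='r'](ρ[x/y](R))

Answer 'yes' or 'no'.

E1 per-node cardinality:
  R → 6
  ρ[x/y](R) → 6
  σ[x='p'](ρ[x/y](R)) → 1
E2 per-node cardinality:
  R → 6
  ρ[x/y](R) → 6
  σ[x='r'](ρ[x/y](R)) → 0

E1 result:
f | g | x
3 | 3 | p
E2 result:
f | g | x
(0 rows)
Witness: (3, 3, 'p') appears 1× in E1 but 0× in E2.

no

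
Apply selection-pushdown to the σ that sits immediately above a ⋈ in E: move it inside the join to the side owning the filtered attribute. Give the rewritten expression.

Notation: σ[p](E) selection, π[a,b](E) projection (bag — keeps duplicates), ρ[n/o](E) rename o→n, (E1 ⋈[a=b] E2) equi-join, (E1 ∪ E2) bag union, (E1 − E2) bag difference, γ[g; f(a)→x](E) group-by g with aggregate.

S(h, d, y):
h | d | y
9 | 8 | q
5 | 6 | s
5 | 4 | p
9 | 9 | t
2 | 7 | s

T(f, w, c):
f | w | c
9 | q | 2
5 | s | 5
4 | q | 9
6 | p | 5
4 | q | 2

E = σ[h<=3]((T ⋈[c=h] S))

σ filters on h, owned by the right side.
E' = (T ⋈[c=h] σ[h<=3](S))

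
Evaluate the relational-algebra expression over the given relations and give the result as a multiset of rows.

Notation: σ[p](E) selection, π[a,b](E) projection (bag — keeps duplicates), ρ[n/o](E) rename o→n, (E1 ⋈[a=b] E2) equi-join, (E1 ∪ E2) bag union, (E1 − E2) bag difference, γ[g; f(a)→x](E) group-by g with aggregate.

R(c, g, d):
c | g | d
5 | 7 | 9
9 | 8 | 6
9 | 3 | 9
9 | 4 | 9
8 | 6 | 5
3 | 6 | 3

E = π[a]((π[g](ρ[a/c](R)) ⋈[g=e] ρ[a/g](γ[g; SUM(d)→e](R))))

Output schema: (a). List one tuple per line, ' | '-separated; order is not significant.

Subexpression sizes:
  R → 6
  ρ[a/c](R) → 6
  π[g](ρ[a/c](R)) → 6
  R → 6
  γ[g; SUM(d)→e](R) → 5
  ρ[a/g](γ[g; SUM(d)→e](R)) → 5
  (π[g](ρ[a/c](R)) ⋈[g=e] ρ[a/g](γ[g; SUM(d)→e](R))) → 3
  π[a]((π[g](ρ[a/c](R)) ⋈[g=e] ρ[a/g](γ[g; SUM(d)→e](R)))) → 3

== RESULT ==
a
6
8
8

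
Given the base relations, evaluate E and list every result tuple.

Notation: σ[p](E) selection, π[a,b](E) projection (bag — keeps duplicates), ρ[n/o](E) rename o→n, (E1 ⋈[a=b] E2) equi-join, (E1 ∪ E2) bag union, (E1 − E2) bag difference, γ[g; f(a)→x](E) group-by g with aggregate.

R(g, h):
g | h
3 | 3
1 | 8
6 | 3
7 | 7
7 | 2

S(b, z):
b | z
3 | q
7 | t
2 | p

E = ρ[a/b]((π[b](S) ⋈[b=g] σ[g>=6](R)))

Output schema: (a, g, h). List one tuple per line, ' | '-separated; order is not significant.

Subexpression sizes:
  S → 3
  π[b](S) → 3
  R → 5
  σ[g>=6](R) → 3
  (π[b](S) ⋈[b=g] σ[g>=6](R)) → 2
  ρ[a/b]((π[b](S) ⋈[b=g] σ[g>=6](R))) → 2

== RESULT ==
a | g | h
7 | 7 | 2
7 | 7 | 7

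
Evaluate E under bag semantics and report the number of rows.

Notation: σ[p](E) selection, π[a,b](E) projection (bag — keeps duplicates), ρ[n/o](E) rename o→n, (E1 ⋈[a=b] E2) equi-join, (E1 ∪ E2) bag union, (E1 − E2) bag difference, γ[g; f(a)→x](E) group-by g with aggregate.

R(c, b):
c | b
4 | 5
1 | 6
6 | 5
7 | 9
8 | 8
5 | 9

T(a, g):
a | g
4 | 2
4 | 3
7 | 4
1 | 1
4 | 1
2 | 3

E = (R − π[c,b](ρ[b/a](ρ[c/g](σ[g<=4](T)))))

Per-node cardinality:
  R → 6
  T → 6
  σ[g<=4](T) → 6
  ρ[c/g](σ[g<=4](T)) → 6
  ρ[b/a](ρ[c/g](σ[g<=4](T))) → 6
  π[c,b](ρ[b/a](ρ[c/g](σ[g<=4](T)))) → 6
  (R − π[c,b](ρ[b/a](ρ[c/g](σ[g<=4](T))))) → 6

|E| = 6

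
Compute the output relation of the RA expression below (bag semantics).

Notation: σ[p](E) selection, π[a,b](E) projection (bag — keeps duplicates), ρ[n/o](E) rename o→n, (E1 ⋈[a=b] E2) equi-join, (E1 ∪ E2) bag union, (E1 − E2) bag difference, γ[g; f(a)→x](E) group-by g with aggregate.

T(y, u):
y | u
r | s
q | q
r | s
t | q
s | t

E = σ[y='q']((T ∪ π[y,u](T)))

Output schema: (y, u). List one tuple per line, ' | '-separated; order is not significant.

Stepwise |·|:
  T → 5
  T → 5
  π[y,u](T) → 5
  (T ∪ π[y,u](T)) → 10
  σ[y='q']((T ∪ π[y,u](T))) → 2

== RESULT ==
y | u
q | q
q | q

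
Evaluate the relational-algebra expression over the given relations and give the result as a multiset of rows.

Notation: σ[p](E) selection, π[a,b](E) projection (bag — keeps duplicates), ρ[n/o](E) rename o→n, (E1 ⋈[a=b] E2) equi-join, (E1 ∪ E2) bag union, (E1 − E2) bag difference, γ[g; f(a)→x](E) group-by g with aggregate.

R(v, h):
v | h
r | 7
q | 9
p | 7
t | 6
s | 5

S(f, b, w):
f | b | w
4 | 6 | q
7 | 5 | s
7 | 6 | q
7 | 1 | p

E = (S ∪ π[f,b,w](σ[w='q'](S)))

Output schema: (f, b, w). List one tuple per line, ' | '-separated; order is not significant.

Per-node cardinality:
  S → 4
  S → 4
  σ[w='q'](S) → 2
  π[f,b,w](σ[w='q'](S)) → 2
  (S ∪ π[f,b,w](σ[w='q'](S))) → 6

== RESULT ==
f | b | w
4 | 6 | q
4 | 6 | q
7 | 1 | p
7 | 5 | s
7 | 6 | q
7 | 6 | q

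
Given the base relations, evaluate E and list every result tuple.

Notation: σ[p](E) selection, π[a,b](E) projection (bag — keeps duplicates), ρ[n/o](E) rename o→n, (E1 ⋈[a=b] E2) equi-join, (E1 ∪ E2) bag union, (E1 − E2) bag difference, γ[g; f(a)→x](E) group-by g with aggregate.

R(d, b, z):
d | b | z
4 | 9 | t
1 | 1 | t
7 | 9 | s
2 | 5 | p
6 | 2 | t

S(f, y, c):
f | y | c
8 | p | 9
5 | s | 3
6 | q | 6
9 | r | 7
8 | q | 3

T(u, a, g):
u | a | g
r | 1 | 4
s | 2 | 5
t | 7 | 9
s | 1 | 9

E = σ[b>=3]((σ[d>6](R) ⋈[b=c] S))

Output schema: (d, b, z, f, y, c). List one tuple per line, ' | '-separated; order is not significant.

Row counts bottom-up:
  R → 5
  σ[d>6](R) → 1
  S → 5
  (σ[d>6](R) ⋈[b=c] S) → 1
  σ[b>=3]((σ[d>6](R) ⋈[b=c] S)) → 1

== RESULT ==
d | b | z | f | y | c
7 | 9 | s | 8 | p | 9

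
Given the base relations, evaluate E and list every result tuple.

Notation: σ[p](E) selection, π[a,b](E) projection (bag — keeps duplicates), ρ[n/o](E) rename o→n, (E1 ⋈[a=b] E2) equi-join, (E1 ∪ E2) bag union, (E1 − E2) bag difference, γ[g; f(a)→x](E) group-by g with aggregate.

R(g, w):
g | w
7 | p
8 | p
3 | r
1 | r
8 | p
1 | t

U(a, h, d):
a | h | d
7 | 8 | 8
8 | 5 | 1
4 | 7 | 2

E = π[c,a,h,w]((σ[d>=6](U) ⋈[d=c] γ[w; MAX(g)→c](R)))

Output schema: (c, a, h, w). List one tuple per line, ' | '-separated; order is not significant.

Stepwise |·|:
  U → 3
  σ[d>=6](U) → 1
  R → 6
  γ[w; MAX(g)→c](R) → 3
  (σ[d>=6](U) ⋈[d=c] γ[w; MAX(g)→c](R)) → 1
  π[c,a,h,w]((σ[d>=6](U) ⋈[d=c] γ[w; MAX(g)→c](R))) → 1

== RESULT ==
c | a | h | w
8 | 7 | 8 | p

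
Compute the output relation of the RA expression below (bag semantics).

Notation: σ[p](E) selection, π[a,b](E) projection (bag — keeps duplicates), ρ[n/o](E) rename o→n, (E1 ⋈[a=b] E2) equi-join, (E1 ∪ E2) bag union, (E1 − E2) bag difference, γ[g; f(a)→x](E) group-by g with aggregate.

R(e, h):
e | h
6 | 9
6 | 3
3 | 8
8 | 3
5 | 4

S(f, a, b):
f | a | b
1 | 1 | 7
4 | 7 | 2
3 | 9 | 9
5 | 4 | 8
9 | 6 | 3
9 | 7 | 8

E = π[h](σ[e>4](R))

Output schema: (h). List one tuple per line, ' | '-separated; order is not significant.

Per-node cardinality:
  R → 5
  σ[e>4](R) → 4
  π[h](σ[e>4](R)) → 4

== RESULT ==
h
3
3
4
9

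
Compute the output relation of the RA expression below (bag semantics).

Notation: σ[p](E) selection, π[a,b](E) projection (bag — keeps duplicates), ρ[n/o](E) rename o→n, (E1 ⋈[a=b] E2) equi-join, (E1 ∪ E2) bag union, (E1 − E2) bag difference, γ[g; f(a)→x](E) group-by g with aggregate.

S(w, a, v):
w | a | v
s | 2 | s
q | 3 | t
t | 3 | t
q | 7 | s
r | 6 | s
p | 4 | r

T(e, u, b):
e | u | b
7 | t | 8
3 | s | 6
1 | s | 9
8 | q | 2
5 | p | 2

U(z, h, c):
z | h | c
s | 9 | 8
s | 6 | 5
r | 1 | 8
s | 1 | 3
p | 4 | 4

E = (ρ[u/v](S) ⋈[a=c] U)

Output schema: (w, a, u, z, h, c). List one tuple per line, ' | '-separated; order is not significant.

Row counts bottom-up:
  S → 6
  ρ[u/v](S) → 6
  U → 5
  (ρ[u/v](S) ⋈[a=c] U) → 3

== RESULT ==
w | a | u | z | h | c
p | 4 | r | p | 4 | 4
q | 3 | t | s | 1 | 3
t | 3 | t | s | 1 | 3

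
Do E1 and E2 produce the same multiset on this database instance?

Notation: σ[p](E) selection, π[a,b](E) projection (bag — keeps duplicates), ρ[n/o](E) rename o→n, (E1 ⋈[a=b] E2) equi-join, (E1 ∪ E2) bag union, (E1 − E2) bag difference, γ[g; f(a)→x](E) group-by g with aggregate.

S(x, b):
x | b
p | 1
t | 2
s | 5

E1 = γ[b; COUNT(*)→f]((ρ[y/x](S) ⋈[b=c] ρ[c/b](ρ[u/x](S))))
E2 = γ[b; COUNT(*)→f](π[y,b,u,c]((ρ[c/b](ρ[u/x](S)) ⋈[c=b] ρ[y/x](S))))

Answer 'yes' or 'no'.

E1 subexpression sizes:
  S → 3
  ρ[y/x](S) → 3
  S → 3
  ρ[u/x](S) → 3
  ρ[c/b](ρ[u/x](S)) → 3
  (ρ[y/x](S) ⋈[b=c] ρ[c/b](ρ[u/x](S))) → 3
  γ[b; COUNT(*)→f]((ρ[y/x](S) ⋈[b=c] ρ[c/b](ρ[u/x](S)))) → 3
E2 subexpression sizes:
  S → 3
  ρ[u/x](S) → 3
  ρ[c/b](ρ[u/x](S)) → 3
  S → 3
  ρ[y/x](S) → 3
  (ρ[c/b](ρ[u/x](S)) ⋈[c=b] ρ[y/x](S)) → 3
  π[y,b,u,c]((ρ[c/b](ρ[u/x](S)) ⋈[c=b] ρ[y/x](S))) → 3
  γ[b; COUNT(*)→f](π[y,b,u,c]((ρ[c/b](ρ[u/x](S)) ⋈[c=b] ρ[y/x](S)))) → 3

E1 and E2 produce the same multiset:
b | f
1 | 1
2 | 1
5 | 1

yes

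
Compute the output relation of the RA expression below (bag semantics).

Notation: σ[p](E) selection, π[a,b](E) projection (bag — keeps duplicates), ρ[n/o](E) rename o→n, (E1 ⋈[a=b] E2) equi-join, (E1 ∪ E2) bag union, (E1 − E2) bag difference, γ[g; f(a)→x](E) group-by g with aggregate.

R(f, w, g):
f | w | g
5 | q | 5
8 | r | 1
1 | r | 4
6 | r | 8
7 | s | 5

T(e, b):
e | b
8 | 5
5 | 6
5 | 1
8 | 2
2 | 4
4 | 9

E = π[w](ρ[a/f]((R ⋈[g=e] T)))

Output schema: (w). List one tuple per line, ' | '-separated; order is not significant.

Subexpression sizes:
  R → 5
  T → 6
  (R ⋈[g=e] T) → 7
  ρ[a/f]((R ⋈[g=e] T)) → 7
  π[w](ρ[a/f]((R ⋈[g=e] T))) → 7

== RESULT ==
w
q
q
r
r
r
s
s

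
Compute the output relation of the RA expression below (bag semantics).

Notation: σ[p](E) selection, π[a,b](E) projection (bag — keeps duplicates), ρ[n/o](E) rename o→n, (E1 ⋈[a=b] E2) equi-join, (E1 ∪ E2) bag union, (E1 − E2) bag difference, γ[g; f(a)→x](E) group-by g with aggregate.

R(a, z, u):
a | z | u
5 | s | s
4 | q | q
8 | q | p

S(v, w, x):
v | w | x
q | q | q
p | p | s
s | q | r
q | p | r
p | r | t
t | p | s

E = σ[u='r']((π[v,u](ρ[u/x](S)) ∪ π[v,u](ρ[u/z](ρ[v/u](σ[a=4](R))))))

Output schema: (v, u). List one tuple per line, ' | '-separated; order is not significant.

Subexpression sizes:
  S → 6
  ρ[u/x](S) → 6
  π[v,u](ρ[u/x](S)) → 6
  R → 3
  σ[a=4](R) → 1
  ρ[v/u](σ[a=4](R)) → 1
  ρ[u/z](ρ[v/u](σ[a=4](R))) → 1
  π[v,u](ρ[u/z](ρ[v/u](σ[a=4](R)))) → 1
  (π[v,u](ρ[u/x](S)) ∪ π[v,u](ρ[u/z](ρ[v/u](σ[a=4](R))))) → 7
  σ[u='r']((π[v,u](ρ[u/x](S)) ∪ π[v,u](ρ[u/z](ρ[v/u](σ[a=4](R)))))) → 2

== RESULT ==
v | u
q | r
s | r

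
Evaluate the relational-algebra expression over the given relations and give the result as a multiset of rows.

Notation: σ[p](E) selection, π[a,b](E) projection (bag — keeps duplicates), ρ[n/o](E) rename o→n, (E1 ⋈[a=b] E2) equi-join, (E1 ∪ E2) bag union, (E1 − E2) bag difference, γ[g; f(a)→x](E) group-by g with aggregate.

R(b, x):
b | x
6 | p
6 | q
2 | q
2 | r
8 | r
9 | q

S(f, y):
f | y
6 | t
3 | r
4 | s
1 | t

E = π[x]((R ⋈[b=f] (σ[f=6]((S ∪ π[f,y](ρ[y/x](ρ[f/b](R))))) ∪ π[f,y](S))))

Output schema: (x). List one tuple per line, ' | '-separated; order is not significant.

Per-node cardinality:
  R → 6
  S → 4
  R → 6
  ρ[f/b](R) → 6
  ρ[y/x](ρ[f/b](R)) → 6
  π[f,y](ρ[y/x](ρ[f/b](R))) → 6
  (S ∪ π[f,y](ρ[y/x](ρ[f/b](R)))) → 10
  σ[f=6]((S ∪ π[f,y](ρ[y/x](ρ[f/b](R))))) → 3
  S → 4
  π[f,y](S) → 4
  (σ[f=6]((S ∪ π[f,y](ρ[y/x](ρ[f/b](R))))) ∪ π[f,y](S)) → 7
  (R ⋈[b=f] (σ[f=6]((S ∪ π[f,y](ρ[y/x](ρ[f/b](R))))) ∪ π[f,y](S))) → 8
  π[x]((R ⋈[b=f] (σ[f=6]((S ∪ π[f,y](ρ[y/x](ρ[f/b](R))))) ∪ π[f,y](S)))) → 8

== RESULT ==
x
p
p
p
p
q
q
q
q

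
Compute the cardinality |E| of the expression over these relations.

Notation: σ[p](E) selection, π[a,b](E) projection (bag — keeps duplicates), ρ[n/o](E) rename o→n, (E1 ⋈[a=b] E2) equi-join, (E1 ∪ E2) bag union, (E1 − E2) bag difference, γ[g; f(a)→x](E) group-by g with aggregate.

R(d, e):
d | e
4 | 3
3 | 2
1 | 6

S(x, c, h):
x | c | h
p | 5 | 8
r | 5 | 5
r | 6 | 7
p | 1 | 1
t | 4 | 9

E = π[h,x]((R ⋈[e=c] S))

Per-node cardinality:
  R → 3
  S → 5
  (R ⋈[e=c] S) → 1
  π[h,x]((R ⋈[e=c] S)) → 1

|E| = 1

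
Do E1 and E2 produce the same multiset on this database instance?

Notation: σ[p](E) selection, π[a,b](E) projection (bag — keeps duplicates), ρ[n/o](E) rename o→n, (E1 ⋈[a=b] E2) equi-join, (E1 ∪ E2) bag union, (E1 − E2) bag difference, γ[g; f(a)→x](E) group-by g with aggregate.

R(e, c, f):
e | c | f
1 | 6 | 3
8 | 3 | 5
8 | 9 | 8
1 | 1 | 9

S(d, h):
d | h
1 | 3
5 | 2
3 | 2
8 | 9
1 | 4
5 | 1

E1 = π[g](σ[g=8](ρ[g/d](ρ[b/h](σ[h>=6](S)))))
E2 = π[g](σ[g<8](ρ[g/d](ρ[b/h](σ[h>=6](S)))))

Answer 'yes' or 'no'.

E1 subexpression sizes:
  S → 6
  σ[h>=6](S) → 1
  ρ[b/h](σ[h>=6](S)) → 1
  ρ[g/d](ρ[b/h](σ[h>=6](S))) → 1
  σ[g=8](ρ[g/d](ρ[b/h](σ[h>=6](S)))) → 1
  π[g](σ[g=8](ρ[g/d](ρ[b/h](σ[h>=6](S))))) → 1
E2 subexpression sizes:
  S → 6
  σ[h>=6](S) → 1
  ρ[b/h](σ[h>=6](S)) → 1
  ρ[g/d](ρ[b/h](σ[h>=6](S))) → 1
  σ[g<8](ρ[g/d](ρ[b/h](σ[h>=6](S)))) → 0
  π[g](σ[g<8](ρ[g/d](ρ[b/h](σ[h>=6](S))))) → 0

E1 result:
g
8
E2 result:
g
(0 rows)
Witness: (8,) appears 1× in E1 but 0× in E2.

no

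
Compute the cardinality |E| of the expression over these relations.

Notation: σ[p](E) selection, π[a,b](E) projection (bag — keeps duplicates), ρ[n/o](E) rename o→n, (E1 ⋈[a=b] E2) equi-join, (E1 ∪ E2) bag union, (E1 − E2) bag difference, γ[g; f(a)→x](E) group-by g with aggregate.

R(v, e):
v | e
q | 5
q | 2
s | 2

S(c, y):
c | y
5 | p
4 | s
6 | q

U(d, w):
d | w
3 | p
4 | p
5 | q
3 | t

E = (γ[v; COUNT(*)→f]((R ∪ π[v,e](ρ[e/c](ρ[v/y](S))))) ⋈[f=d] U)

Stepwise |·|:
  R → 3
  S → 3
  ρ[v/y](S) → 3
  ρ[e/c](ρ[v/y](S)) → 3
  π[v,e](ρ[e/c](ρ[v/y](S))) → 3
  (R ∪ π[v,e](ρ[e/c](ρ[v/y](S)))) → 6
  γ[v; COUNT(*)→f]((R ∪ π[v,e](ρ[e/c](ρ[v/y](S))))) → 3
  U → 4
  (γ[v; COUNT(*)→f]((R ∪ π[v,e](ρ[e/c](ρ[v/y](S))))) ⋈[f=d] U) → 2

|E| = 2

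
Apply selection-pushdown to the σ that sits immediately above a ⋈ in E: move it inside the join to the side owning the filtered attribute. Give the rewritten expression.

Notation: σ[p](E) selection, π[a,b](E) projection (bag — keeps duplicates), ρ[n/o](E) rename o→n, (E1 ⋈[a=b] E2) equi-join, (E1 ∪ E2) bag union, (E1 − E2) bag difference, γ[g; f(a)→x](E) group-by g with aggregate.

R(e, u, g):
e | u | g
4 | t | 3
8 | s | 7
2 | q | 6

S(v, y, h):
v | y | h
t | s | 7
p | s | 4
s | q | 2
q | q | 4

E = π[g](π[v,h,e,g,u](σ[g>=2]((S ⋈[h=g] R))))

σ filters on g, owned by the right side.
E' = π[g](π[v,h,e,g,u]((S ⋈[h=g] σ[g>=2](R))))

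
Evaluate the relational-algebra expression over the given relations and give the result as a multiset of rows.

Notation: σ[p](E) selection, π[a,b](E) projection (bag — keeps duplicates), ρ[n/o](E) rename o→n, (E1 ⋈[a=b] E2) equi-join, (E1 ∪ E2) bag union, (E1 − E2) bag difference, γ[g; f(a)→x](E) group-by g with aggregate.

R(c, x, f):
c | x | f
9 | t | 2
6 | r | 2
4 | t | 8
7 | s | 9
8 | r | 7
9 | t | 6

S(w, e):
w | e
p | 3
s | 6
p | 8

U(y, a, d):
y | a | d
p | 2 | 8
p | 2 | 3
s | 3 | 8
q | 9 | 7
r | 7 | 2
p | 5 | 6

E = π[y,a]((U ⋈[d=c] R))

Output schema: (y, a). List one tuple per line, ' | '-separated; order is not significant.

Stepwise |·|:
  U → 6
  R → 6
  (U ⋈[d=c] R) → 4
  π[y,a]((U ⋈[d=c] R)) → 4

== RESULT ==
y | a
p | 2
p | 5
q | 9
s | 3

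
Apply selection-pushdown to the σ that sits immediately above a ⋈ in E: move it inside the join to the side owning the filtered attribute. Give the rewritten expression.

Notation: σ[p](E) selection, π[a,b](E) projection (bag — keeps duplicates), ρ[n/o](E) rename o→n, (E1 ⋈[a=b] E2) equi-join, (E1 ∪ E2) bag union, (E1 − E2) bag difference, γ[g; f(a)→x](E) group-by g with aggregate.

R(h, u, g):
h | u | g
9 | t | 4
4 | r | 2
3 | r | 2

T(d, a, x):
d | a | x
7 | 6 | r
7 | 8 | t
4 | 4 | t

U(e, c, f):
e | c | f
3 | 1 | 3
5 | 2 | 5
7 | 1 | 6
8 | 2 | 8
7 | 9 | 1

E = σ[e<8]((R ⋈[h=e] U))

σ filters on e, owned by the right side.
E' = (R ⋈[h=e] σ[e<8](U))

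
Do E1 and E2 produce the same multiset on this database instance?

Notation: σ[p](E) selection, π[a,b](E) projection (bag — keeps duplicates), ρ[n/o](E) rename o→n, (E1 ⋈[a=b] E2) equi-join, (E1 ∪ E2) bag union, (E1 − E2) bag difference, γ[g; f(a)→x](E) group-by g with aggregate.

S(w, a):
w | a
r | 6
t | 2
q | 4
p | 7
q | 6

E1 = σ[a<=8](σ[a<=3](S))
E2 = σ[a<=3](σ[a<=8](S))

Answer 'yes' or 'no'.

E1 row counts bottom-up:
  S → 5
  σ[a<=3](S) → 1
  σ[a<=8](σ[a<=3](S)) → 1
E2 row counts bottom-up:
  S → 5
  σ[a<=8](S) → 5
  σ[a<=3](σ[a<=8](S)) → 1

E1 and E2 produce the same multiset:
w | a
t | 2

yes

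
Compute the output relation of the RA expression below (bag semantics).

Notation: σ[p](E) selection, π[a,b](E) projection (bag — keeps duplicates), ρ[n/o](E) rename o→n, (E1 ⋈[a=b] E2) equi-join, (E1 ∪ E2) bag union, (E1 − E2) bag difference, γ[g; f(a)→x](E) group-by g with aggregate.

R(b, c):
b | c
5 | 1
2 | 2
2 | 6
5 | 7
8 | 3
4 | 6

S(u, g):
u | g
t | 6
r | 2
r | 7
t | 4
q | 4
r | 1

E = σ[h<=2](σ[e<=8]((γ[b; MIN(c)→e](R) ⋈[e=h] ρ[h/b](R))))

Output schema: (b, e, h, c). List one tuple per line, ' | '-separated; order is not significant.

Row counts bottom-up:
  R → 6
  γ[b; MIN(c)→e](R) → 4
  R → 6
  ρ[h/b](R) → 6
  (γ[b; MIN(c)→e](R) ⋈[e=h] ρ[h/b](R)) → 2
  σ[e<=8]((γ[b; MIN(c)→e](R) ⋈[e=h] ρ[h/b](R))) → 2
  σ[h<=2](σ[e<=8]((γ[b; MIN(c)→e](R) ⋈[e=h] ρ[h/b](R)))) → 2

== RESULT ==
b | e | h | c
2 | 2 | 2 | 2
2 | 2 | 2 | 6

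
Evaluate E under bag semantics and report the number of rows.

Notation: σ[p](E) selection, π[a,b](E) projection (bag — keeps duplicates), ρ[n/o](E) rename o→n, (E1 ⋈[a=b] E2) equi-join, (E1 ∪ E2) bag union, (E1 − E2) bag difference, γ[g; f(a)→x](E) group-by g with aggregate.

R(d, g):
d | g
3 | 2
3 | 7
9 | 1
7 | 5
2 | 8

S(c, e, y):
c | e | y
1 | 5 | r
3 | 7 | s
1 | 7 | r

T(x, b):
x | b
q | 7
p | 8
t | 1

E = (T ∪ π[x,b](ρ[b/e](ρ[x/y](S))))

Row counts bottom-up:
  T → 3
  S → 3
  ρ[x/y](S) → 3
  ρ[b/e](ρ[x/y](S)) → 3
  π[x,b](ρ[b/e](ρ[x/y](S))) → 3
  (T ∪ π[x,b](ρ[b/e](ρ[x/y](S)))) → 6

|E| = 6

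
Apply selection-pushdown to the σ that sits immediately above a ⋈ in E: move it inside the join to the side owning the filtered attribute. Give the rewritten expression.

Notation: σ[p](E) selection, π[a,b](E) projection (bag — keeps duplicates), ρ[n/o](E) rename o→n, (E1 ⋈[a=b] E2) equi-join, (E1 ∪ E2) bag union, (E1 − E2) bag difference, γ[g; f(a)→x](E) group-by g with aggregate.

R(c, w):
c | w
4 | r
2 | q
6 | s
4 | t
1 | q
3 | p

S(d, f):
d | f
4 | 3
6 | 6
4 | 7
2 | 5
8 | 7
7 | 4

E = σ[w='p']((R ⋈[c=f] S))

σ filters on w, owned by the left side.
E' = (σ[w='p'](R) ⋈[c=f] S)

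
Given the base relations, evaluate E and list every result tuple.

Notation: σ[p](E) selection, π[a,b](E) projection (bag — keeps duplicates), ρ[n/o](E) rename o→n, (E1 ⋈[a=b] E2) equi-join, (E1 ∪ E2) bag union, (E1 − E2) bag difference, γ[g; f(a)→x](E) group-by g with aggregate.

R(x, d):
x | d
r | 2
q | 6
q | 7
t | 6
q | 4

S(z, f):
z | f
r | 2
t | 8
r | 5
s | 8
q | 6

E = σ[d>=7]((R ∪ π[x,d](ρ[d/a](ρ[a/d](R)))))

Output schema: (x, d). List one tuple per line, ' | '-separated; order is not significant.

Per-node cardinality:
  R → 5
  R → 5
  ρ[a/d](R) → 5
  ρ[d/a](ρ[a/d](R)) → 5
  π[x,d](ρ[d/a](ρ[a/d](R))) → 5
  (R ∪ π[x,d](ρ[d/a](ρ[a/d](R)))) → 10
  σ[d>=7]((R ∪ π[x,d](ρ[d/a](ρ[a/d](R))))) → 2

== RESULT ==
x | d
q | 7
q | 7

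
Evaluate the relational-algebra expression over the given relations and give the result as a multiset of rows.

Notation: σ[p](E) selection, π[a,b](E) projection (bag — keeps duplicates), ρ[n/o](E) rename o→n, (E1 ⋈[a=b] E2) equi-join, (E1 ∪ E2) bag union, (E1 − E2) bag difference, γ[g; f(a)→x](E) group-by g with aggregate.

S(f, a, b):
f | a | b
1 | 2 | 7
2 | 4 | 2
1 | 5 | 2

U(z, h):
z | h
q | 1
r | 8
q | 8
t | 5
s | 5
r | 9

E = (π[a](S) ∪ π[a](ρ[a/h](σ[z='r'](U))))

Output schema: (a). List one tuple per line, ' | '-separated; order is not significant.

Subexpression sizes:
  S → 3
  π[a](S) → 3
  U → 6
  σ[z='r'](U) → 2
  ρ[a/h](σ[z='r'](U)) → 2
  π[a](ρ[a/h](σ[z='r'](U))) → 2
  (π[a](S) ∪ π[a](ρ[a/h](σ[z='r'](U)))) → 5

== RESULT ==
a
2
4
5
8
9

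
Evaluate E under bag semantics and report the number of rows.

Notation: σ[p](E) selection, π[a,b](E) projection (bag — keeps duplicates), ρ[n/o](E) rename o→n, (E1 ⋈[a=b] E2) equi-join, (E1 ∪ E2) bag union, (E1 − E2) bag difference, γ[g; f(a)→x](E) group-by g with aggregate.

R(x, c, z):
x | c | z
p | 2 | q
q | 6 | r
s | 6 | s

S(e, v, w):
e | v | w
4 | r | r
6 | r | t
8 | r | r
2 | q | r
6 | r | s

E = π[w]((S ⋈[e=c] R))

Row counts bottom-up:
  S → 5
  R → 3
  (S ⋈[e=c] R) → 5
  π[w]((S ⋈[e=c] R)) → 5

|E| = 5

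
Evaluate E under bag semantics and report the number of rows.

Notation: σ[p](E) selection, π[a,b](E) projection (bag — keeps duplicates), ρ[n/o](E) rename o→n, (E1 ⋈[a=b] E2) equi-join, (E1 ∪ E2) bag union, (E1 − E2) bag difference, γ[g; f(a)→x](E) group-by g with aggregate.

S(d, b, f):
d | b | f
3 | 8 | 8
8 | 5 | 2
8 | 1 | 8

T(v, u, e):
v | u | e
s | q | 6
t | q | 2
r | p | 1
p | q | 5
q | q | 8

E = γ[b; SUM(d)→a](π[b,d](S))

Per-node cardinality:
  S → 3
  π[b,d](S) → 3
  γ[b; SUM(d)→a](π[b,d](S)) → 3

|E| = 3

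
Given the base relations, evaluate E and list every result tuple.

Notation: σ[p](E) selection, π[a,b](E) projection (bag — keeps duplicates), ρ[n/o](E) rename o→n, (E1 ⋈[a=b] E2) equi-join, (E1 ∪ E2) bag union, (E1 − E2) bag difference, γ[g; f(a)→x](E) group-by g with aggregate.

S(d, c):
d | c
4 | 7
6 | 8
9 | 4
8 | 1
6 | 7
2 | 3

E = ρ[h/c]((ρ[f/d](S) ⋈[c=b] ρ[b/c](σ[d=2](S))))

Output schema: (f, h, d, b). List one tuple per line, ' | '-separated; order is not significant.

Row counts bottom-up:
  S → 6
  ρ[f/d](S) → 6
  S → 6
  σ[d=2](S) → 1
  ρ[b/c](σ[d=2](S)) → 1
  (ρ[f/d](S) ⋈[c=b] ρ[b/c](σ[d=2](S))) → 1
  ρ[h/c]((ρ[f/d](S) ⋈[c=b] ρ[b/c](σ[d=2](S)))) → 1

== RESULT ==
f | h | d | b
2 | 3 | 2 | 3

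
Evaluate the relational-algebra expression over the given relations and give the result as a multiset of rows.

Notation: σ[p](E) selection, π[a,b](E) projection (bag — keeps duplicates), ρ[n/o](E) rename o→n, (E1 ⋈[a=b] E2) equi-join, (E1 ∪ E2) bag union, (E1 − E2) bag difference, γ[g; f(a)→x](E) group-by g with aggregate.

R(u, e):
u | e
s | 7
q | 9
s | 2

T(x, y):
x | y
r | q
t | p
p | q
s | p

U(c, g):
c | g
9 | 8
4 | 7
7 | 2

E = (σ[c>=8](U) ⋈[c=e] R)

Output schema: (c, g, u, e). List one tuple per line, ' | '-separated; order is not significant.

Stepwise |·|:
  U → 3
  σ[c>=8](U) → 1
  R → 3
  (σ[c>=8](U) ⋈[c=e] R) → 1

== RESULT ==
c | g | u | e
9 | 8 | q | 9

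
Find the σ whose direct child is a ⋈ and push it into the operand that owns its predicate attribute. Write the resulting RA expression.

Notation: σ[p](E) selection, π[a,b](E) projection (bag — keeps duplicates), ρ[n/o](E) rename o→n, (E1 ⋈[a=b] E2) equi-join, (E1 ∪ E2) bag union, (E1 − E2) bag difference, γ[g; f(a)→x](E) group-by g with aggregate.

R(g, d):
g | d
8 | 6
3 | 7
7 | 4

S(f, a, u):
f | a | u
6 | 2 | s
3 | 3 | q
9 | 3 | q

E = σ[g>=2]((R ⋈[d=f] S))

σ filters on g, owned by the left side.
E' = (σ[g>=2](R) ⋈[d=f] S)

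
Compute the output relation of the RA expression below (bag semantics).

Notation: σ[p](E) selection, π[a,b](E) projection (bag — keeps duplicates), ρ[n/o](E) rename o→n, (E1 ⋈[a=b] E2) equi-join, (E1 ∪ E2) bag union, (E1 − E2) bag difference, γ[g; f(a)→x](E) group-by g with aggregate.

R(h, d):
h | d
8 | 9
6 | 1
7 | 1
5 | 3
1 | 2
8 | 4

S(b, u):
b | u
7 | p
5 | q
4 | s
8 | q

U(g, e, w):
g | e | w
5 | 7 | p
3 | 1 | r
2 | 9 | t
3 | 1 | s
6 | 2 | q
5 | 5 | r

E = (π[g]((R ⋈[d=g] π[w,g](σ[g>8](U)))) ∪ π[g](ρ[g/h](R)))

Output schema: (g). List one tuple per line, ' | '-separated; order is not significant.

Stepwise |·|:
  R → 6
  U → 6
  σ[g>8](U) → 0
  π[w,g](σ[g>8](U)) → 0
  (R ⋈[d=g] π[w,g](σ[g>8](U))) → 0
  π[g]((R ⋈[d=g] π[w,g](σ[g>8](U)))) → 0
  R → 6
  ρ[g/h](R) → 6
  π[g](ρ[g/h](R)) → 6
  (π[g]((R ⋈[d=g] π[w,g](σ[g>8](U)))) ∪ π[g](ρ[g/h](R))) → 6

== RESULT ==
g
1
5
6
7
8
8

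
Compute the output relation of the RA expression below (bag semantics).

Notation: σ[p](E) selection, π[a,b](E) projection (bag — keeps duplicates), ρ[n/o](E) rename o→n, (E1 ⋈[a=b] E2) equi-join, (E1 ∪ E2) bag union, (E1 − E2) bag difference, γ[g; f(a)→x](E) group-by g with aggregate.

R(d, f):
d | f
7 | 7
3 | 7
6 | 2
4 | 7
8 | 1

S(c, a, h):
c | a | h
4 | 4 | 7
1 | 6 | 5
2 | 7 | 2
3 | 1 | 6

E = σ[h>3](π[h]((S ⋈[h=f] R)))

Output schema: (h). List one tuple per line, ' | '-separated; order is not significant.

Subexpression sizes:
  S → 4
  R → 5
  (S ⋈[h=f] R) → 4
  π[h]((S ⋈[h=f] R)) → 4
  σ[h>3](π[h]((S ⋈[h=f] R))) → 3

== RESULT ==
h
7
7
7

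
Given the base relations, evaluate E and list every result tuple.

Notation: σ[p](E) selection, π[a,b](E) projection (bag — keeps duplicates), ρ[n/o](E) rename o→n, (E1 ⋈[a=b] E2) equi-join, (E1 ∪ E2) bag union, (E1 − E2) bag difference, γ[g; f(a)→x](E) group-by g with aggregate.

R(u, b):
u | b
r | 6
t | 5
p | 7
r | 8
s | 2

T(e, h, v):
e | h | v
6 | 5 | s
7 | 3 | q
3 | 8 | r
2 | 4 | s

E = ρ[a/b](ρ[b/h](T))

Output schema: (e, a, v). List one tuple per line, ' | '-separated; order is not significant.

Per-node cardinality:
  T → 4
  ρ[b/h](T) → 4
  ρ[a/b](ρ[b/h](T)) → 4

== RESULT ==
e | a | v
2 | 4 | s
3 | 8 | r
6 | 5 | s
7 | 3 | q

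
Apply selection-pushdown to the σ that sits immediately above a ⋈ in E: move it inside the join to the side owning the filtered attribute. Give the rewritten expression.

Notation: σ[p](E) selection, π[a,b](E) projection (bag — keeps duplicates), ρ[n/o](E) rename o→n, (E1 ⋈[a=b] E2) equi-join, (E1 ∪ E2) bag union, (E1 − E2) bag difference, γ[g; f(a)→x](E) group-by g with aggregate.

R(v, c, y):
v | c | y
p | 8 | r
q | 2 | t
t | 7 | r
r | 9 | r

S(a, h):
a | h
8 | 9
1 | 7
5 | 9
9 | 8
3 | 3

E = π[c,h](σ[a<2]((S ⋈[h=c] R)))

σ filters on a, owned by the left side.
E' = π[c,h]((σ[a<2](S) ⋈[h=c] R))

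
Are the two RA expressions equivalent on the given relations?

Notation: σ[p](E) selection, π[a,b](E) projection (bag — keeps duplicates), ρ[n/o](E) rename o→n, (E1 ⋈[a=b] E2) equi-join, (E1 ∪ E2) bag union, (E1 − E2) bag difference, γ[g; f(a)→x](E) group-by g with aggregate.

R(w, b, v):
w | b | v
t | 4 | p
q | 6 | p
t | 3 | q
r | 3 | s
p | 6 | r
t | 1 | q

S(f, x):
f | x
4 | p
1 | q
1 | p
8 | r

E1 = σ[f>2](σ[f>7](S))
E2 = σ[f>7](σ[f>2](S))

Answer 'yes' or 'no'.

E1 row counts bottom-up:
  S → 4
  σ[f>7](S) → 1
  σ[f>2](σ[f>7](S)) → 1
E2 row counts bottom-up:
  S → 4
  σ[f>2](S) → 2
  σ[f>7](σ[f>2](S)) → 1

E1 and E2 produce the same multiset:
f | x
8 | r

yes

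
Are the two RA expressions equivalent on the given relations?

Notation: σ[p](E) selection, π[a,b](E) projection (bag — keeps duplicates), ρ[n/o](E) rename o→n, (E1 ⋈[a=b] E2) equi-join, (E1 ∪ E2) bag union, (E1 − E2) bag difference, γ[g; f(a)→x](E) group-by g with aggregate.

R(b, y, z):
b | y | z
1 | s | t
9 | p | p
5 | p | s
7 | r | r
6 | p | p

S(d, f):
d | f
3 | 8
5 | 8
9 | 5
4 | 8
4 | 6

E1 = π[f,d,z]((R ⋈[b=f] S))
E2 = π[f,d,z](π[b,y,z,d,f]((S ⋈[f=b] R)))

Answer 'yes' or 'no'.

E1 stepwise |·|:
  R → 5
  S → 5
  (R ⋈[b=f] S) → 2
  π[f,d,z]((R ⋈[b=f] S)) → 2
E2 stepwise |·|:
  S → 5
  R → 5
  (S ⋈[f=b] R) → 2
  π[b,y,z,d,f]((S ⋈[f=b] R)) → 2
  π[f,d,z](π[b,y,z,d,f]((S ⋈[f=b] R))) → 2

E1 and E2 produce the same multiset:
f | d | z
5 | 9 | s
6 | 4 | p

yes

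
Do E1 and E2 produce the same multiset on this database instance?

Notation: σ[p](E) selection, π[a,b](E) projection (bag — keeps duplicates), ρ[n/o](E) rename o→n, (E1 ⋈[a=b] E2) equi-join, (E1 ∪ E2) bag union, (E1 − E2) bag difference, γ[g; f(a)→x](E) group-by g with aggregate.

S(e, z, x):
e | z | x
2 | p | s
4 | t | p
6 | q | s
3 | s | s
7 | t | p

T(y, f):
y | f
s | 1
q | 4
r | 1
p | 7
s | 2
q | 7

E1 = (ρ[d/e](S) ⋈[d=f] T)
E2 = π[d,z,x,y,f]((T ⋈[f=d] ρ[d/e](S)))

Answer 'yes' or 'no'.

E1 per-node cardinality:
  S → 5
  ρ[d/e](S) → 5
  T → 6
  (ρ[d/e](S) ⋈[d=f] T) → 4
E2 per-node cardinality:
  T → 6
  S → 5
  ρ[d/e](S) → 5
  (T ⋈[f=d] ρ[d/e](S)) → 4
  π[d,z,x,y,f]((T ⋈[f=d] ρ[d/e](S))) → 4

E1 and E2 produce the same multiset:
d | z | x | y | f
2 | p | s | s | 2
4 | t | p | q | 4
7 | t | p | p | 7
7 | t | p | q | 7

yes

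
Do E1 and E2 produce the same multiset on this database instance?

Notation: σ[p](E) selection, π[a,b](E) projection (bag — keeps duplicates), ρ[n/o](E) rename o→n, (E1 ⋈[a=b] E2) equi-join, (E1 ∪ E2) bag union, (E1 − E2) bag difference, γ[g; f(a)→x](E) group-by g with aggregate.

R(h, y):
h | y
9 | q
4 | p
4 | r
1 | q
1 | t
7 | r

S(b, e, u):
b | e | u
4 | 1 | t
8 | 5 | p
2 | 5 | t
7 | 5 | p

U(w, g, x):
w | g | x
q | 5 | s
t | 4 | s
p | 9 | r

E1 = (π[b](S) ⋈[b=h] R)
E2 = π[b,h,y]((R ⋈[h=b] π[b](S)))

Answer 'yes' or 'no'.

E1 stepwise |·|:
  S → 4
  π[b](S) → 4
  R → 6
  (π[b](S) ⋈[b=h] R) → 3
E2 stepwise |·|:
  R → 6
  S → 4
  π[b](S) → 4
  (R ⋈[h=b] π[b](S)) → 3
  π[b,h,y]((R ⋈[h=b] π[b](S))) → 3

E1 and E2 produce the same multiset:
b | h | y
4 | 4 | p
4 | 4 | r
7 | 7 | r

yes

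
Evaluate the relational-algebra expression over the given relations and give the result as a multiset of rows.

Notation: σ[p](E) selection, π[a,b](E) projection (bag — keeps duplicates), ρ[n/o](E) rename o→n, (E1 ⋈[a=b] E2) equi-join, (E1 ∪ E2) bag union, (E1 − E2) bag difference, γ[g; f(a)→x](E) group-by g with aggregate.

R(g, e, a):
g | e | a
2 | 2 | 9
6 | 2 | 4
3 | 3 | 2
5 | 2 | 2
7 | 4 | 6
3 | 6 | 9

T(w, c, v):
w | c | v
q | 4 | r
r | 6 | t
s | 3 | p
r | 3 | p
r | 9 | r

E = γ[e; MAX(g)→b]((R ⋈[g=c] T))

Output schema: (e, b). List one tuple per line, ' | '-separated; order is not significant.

Subexpression sizes:
  R → 6
  T → 5
  (R ⋈[g=c] T) → 5
  γ[e; MAX(g)→b]((R ⋈[g=c] T)) → 3

== RESULT ==
e | b
2 | 6
3 | 3
6 | 3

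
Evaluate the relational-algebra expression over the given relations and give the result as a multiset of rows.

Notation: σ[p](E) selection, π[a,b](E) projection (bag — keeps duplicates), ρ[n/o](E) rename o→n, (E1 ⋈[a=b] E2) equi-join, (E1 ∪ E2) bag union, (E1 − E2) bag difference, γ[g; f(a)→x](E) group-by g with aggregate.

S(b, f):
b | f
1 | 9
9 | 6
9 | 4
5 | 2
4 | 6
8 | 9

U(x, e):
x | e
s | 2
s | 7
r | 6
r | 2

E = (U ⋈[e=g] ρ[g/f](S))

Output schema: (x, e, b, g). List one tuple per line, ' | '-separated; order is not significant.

Row counts bottom-up:
  U → 4
  S → 6
  ρ[g/f](S) → 6
  (U ⋈[e=g] ρ[g/f](S)) → 4

== RESULT ==
x | e | b | g
r | 2 | 5 | 2
r | 6 | 4 | 6
r | 6 | 9 | 6
s | 2 | 5 | 2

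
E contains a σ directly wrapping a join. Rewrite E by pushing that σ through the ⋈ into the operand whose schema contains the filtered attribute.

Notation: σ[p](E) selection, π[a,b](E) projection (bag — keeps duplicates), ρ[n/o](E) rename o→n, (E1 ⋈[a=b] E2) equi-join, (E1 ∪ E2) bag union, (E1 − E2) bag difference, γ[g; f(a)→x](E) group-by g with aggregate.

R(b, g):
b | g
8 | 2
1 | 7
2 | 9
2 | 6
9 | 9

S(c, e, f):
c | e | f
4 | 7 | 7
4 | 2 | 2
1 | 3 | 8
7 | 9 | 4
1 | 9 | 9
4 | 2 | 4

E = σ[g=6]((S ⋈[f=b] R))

σ filters on g, owned by the right side.
E' = (S ⋈[f=b] σ[g=6](R))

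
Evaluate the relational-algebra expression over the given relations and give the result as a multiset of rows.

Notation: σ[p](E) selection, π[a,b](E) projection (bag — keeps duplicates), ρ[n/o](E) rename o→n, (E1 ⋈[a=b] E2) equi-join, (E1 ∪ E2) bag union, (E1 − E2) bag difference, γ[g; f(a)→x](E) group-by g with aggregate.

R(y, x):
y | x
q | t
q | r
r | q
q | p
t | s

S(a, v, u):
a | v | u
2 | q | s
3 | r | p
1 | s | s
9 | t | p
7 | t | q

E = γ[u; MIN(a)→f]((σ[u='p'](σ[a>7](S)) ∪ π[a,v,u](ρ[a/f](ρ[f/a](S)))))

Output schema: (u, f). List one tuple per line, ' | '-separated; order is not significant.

Per-node cardinality:
  S → 5
  σ[a>7](S) → 1
  σ[u='p'](σ[a>7](S)) → 1
  S → 5
  ρ[f/a](S) → 5
  ρ[a/f](ρ[f/a](S)) → 5
  π[a,v,u](ρ[a/f](ρ[f/a](S))) → 5
  (σ[u='p'](σ[a>7](S)) ∪ π[a,v,u](ρ[a/f](ρ[f/a](S)))) → 6
  γ[u; MIN(a)→f]((σ[u='p'](σ[a>7](S)) ∪ π[a,v,u](ρ[a/f](ρ[f/a](S))))) → 3

== RESULT ==
u | f
p | 3
q | 7
s | 1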